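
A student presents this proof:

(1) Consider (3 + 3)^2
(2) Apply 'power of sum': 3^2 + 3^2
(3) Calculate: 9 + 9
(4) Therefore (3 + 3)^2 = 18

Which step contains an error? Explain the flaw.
Step 2: Apply 'power of sum': 3^2 + 3^2

Step 2 incorrectly applies a non-existent rule '(a+b)^n = a^n + b^n'. This is false in general. The correct expansion uses the binomial theorem. The actual value is (3 + 3)^2 = 6^2 = 36, not 18.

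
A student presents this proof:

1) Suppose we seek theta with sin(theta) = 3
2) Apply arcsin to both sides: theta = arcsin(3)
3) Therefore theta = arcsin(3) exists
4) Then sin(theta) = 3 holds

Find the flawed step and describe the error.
Step 2: Apply arcsin to both sides: theta = arcsin(3)

Step 2 applies arcsin to 3. However, arcsin(x) is only defined for x in [-1, 1] because sin(theta) can only produce values in that range. Since |3| > 1, arcsin(3) is undefined. There is no angle whose sine equals 3.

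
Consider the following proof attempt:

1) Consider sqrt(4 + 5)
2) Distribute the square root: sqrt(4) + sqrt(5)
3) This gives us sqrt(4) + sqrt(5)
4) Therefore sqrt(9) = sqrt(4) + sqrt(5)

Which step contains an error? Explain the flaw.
Step 2: Distribute the square root: sqrt(4) + sqrt(5)

Step 2 incorrectly 'distributes' the square root over addition. The square root function does not distribute: sqrt(a + b) ≠ sqrt(a) + sqrt(b). In fact, sqrt(4 + 5) = sqrt(9) ≈ 3.0000, while sqrt(4) + sqrt(5) ≈ 4.2361.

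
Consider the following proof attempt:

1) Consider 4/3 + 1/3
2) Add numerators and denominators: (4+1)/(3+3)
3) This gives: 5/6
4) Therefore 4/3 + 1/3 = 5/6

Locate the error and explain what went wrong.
Step 2: Add numerators and denominators: (4+1)/(3+3)

Step 2 incorrectly adds fractions by separately adding numerators and denominators. This is wrong. The correct method requires a common denominator: 4/3 + 1/3 = (4×3 + 1×3)/(3×3) = 15/9 = 5/3. The method used gives 5/6, which is different.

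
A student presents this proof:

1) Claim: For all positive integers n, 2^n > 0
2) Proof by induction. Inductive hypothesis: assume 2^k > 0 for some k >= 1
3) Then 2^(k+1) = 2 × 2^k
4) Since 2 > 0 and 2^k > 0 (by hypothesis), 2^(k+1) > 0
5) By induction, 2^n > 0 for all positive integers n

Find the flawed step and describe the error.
Step 5: By induction, 2^n > 0 for all positive integers n

Step 5 concludes the proof by induction, but no base case was ever established. A valid induction proof requires: (1) a base case proving 2^1 > 0, and (2) an inductive step showing IF 2^k > 0 THEN 2^(k+1) > 0. Steps 2-4 correctly establish the inductive step, but without the base case the conclusion in step 5 does not follow.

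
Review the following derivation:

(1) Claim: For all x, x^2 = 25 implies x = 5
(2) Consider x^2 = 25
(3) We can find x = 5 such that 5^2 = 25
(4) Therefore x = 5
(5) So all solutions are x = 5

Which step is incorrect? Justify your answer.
Step 4: Therefore x = 5

Step 4 incorrectly concludes that x = 5 is the only solution. The proof shows that x = 5 is A solution (existence), but does not show it is the ONLY solution (uniqueness). In fact, x = -5 is also a solution since (-5)^2 = 25. Finding one solution doesn't prove there are no others.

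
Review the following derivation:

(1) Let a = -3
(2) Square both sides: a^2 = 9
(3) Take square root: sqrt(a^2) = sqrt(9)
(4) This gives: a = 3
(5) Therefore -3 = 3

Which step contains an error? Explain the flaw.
Step 4: This gives: a = 3

Step 4 incorrectly states that sqrt(a^2) = a. The correct identity is sqrt(a^2) = |a|. Since a = -3 < 0, we have sqrt(a^2) = |-3| = 3, not a = -3.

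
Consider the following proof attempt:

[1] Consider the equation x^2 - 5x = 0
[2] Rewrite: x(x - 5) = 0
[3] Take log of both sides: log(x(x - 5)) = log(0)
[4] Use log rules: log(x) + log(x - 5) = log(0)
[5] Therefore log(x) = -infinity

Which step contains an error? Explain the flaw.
Step 3: Take log of both sides: log(x(x - 5)) = log(0)

Step 3 takes the logarithm of both sides, resulting in log(0) on the right side. The logarithm is only defined for positive numbers; log(0) is undefined (approaches negative infinity). This operation is invalid.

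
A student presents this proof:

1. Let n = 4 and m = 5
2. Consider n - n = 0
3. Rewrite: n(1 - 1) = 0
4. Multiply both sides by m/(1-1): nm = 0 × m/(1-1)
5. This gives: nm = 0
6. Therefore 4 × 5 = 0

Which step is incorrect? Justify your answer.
Step 4: Multiply both sides by m/(1-1): nm = 0 × m/(1-1)

Step 4 multiplies both sides by m/(1-1). However, 1-1 = 0, so this is multiplication by m/0, which is undefined. We cannot multiply by an undefined expression.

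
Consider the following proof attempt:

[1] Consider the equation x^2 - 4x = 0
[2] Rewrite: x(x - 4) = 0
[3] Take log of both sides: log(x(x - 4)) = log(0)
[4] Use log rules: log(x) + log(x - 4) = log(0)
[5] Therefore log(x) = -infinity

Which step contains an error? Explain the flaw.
Step 3: Take log of both sides: log(x(x - 4)) = log(0)

Step 3 takes the logarithm of both sides, resulting in log(0) on the right side. The logarithm is only defined for positive numbers; log(0) is undefined (approaches negative infinity). This operation is invalid.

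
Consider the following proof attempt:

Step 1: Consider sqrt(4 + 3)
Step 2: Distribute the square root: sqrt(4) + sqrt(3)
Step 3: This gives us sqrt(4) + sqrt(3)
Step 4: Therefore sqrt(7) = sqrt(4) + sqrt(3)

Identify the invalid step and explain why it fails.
Step 2: Distribute the square root: sqrt(4) + sqrt(3)

Step 2 incorrectly 'distributes' the square root over addition. The square root function does not distribute: sqrt(a + b) ≠ sqrt(a) + sqrt(b). In fact, sqrt(4 + 3) = sqrt(7) ≈ 2.6458, while sqrt(4) + sqrt(3) ≈ 3.7321.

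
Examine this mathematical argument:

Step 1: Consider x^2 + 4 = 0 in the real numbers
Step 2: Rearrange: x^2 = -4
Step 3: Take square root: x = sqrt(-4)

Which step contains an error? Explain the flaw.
Step 3: Take square root: x = sqrt(-4)

Step 3 takes the square root of -4, which is negative. In the real number system, the square root of a negative number is undefined. The equation x^2 + 4 = 0 has no real solutions. Square roots of negative numbers only exist in the complex numbers.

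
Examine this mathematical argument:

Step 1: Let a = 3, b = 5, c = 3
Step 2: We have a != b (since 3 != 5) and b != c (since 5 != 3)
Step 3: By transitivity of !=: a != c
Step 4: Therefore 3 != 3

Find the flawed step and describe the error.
Step 3: By transitivity of !=: a != c

Step 3 incorrectly applies transitivity to the '!=' relation. Transitivity states: if a R b and b R c, then a R c. However, '!=' is not transitive. Counterexample: 3 != 5 and 5 != 3, but 3 = 3 (both equal 3). Transitivity holds for relations like <, <=, =, but not for !=.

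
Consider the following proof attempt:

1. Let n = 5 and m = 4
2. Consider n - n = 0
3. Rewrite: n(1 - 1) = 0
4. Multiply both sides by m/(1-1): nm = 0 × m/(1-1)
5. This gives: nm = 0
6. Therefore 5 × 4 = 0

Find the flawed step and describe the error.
Step 4: Multiply both sides by m/(1-1): nm = 0 × m/(1-1)

Step 4 multiplies both sides by m/(1-1). However, 1-1 = 0, so this is multiplication by m/0, which is undefined. We cannot multiply by an undefined expression.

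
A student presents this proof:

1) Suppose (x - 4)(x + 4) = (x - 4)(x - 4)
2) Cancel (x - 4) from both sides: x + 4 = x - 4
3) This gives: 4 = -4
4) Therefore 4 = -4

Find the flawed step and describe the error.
Step 2: Cancel (x - 4) from both sides: x + 4 = x - 4

Step 2 cancels (x - 4) from both sides. This is only valid if (x - 4) ≠ 0, i.e., x ≠ 4. When x = 4, both sides equal zero regardless of the other factors. The correct approach requires considering x = 4 as a separate case.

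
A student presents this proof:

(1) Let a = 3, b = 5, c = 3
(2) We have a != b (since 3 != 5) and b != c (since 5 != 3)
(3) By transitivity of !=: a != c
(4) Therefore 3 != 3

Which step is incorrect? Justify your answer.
Step 3: By transitivity of !=: a != c

Step 3 incorrectly applies transitivity to the '!=' relation. Transitivity states: if a R b and b R c, then a R c. However, '!=' is not transitive. Counterexample: 3 != 5 and 5 != 3, but 3 = 3 (both equal 3). Transitivity holds for relations like <, <=, =, but not for !=.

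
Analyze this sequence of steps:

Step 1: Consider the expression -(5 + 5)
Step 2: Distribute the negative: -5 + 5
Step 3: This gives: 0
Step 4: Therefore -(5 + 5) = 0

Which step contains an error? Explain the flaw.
Step 2: Distribute the negative: -5 + 5

Step 2 incorrectly distributes the negative sign. The correct distribution is -(5 + 5) = -5 - 5 = -10. The negative must be applied to both terms, not just the first. The error treats -(5 + 5) as -5 + 5, which equals 0 instead of -10.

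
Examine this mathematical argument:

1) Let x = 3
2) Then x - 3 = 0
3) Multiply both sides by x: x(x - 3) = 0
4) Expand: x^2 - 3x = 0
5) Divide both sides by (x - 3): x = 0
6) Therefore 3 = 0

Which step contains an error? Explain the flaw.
Step 5: Divide both sides by (x - 3): x = 0

Step 5 divides both sides by (x - 3). However, since x = 3, we have (x - 3) = 0. Division by zero is undefined, making this step invalid.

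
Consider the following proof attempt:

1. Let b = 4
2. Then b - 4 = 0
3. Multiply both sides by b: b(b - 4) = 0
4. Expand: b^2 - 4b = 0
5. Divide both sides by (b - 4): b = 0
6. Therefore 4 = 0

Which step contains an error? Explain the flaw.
Step 5: Divide both sides by (b - 4): b = 0

Step 5 divides both sides by (b - 4). However, since b = 4, we have (b - 4) = 0. Division by zero is undefined, making this step invalid.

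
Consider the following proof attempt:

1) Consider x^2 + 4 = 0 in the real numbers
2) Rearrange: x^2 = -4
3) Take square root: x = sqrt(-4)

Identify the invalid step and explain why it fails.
Step 3: Take square root: x = sqrt(-4)

Step 3 takes the square root of -4, which is negative. In the real number system, the square root of a negative number is undefined. The equation x^2 + 4 = 0 has no real solutions. Square roots of negative numbers only exist in the complex numbers.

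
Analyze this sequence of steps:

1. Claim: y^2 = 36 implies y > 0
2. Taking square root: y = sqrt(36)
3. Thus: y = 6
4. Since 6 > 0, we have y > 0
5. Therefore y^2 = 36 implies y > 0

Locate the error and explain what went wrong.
Step 2: Taking square root: y = sqrt(36)

Step 2 takes the square root and assumes the positive root only. The equation y^2 = 36 actually has two solutions: y = 6 and y = -6. The proof silently assumes y > 0 without justification, then uses this assumption to conclude y > 0, which is circular. The counterexample y = -6 shows the claim is false.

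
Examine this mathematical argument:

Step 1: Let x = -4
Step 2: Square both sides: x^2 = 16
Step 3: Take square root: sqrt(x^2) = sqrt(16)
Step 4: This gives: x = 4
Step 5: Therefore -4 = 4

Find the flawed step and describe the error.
Step 4: This gives: x = 4

Step 4 incorrectly states that sqrt(x^2) = x. The correct identity is sqrt(x^2) = |x|. Since x = -4 < 0, we have sqrt(x^2) = |-4| = 4, not x = -4.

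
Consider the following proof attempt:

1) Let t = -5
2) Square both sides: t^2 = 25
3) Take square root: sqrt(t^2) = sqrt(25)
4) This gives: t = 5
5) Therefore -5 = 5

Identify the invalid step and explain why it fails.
Step 4: This gives: t = 5

Step 4 incorrectly states that sqrt(t^2) = t. The correct identity is sqrt(t^2) = |t|. Since t = -5 < 0, we have sqrt(t^2) = |-5| = 5, not t = -5.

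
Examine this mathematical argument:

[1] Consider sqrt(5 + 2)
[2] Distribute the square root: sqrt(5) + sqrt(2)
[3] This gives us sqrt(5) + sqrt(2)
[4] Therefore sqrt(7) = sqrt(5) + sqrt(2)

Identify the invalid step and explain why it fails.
Step 2: Distribute the square root: sqrt(5) + sqrt(2)

Step 2 incorrectly 'distributes' the square root over addition. The square root function does not distribute: sqrt(a + b) ≠ sqrt(a) + sqrt(b). In fact, sqrt(5 + 2) = sqrt(7) ≈ 2.6458, while sqrt(5) + sqrt(2) ≈ 3.6503.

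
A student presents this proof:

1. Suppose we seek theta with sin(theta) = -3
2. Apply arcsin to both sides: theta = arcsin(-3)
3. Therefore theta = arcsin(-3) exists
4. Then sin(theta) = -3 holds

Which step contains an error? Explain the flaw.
Step 2: Apply arcsin to both sides: theta = arcsin(-3)

Step 2 applies arcsin to -3. However, arcsin(x) is only defined for x in [-1, 1] because sin(theta) can only produce values in that range. Since |-3| > 1, arcsin(-3) is undefined. There is no angle whose sine equals -3.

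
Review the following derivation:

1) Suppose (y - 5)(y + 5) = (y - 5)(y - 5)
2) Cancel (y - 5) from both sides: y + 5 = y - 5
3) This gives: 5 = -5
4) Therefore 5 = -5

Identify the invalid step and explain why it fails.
Step 2: Cancel (y - 5) from both sides: y + 5 = y - 5

Step 2 cancels (y - 5) from both sides. This is only valid if (y - 5) ≠ 0, i.e., y ≠ 5. When y = 5, both sides equal zero regardless of the other factors. The correct approach requires considering y = 5 as a separate case.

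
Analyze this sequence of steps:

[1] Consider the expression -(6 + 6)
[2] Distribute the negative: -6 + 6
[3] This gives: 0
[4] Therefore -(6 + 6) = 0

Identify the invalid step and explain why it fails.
Step 2: Distribute the negative: -6 + 6

Step 2 incorrectly distributes the negative sign. The correct distribution is -(6 + 6) = -6 - 6 = -12. The negative must be applied to both terms, not just the first. The error treats -(6 + 6) as -6 + 6, which equals 0 instead of -12.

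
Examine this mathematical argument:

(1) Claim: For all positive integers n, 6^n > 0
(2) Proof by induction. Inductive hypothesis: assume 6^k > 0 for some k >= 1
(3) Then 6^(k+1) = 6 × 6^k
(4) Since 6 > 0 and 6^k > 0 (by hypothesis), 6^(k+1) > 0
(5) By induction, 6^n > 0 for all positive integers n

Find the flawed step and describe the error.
Step 5: By induction, 6^n > 0 for all positive integers n

Step 5 concludes the proof by induction, but no base case was ever established. A valid induction proof requires: (1) a base case proving 6^1 > 0, and (2) an inductive step showing IF 6^k > 0 THEN 6^(k+1) > 0. Steps 2-4 correctly establish the inductive step, but without the base case the conclusion in step 5 does not follow.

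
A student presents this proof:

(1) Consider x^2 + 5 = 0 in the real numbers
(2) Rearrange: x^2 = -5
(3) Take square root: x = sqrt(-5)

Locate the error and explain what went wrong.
Step 3: Take square root: x = sqrt(-5)

Step 3 takes the square root of -5, which is negative. In the real number system, the square root of a negative number is undefined. The equation x^2 + 5 = 0 has no real solutions. Square roots of negative numbers only exist in the complex numbers.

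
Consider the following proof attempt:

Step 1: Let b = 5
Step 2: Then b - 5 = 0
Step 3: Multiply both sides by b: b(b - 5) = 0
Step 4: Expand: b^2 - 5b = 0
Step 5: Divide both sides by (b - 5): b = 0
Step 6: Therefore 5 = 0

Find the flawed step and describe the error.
Step 5: Divide both sides by (b - 5): b = 0

Step 5 divides both sides by (b - 5). However, since b = 5, we have (b - 5) = 0. Division by zero is undefined, making this step invalid.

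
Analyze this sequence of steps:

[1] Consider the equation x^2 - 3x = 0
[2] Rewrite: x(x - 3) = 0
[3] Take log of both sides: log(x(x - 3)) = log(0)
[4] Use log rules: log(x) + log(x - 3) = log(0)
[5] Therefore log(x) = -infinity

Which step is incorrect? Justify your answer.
Step 3: Take log of both sides: log(x(x - 3)) = log(0)

Step 3 takes the logarithm of both sides, resulting in log(0) on the right side. The logarithm is only defined for positive numbers; log(0) is undefined (approaches negative infinity). This operation is invalid.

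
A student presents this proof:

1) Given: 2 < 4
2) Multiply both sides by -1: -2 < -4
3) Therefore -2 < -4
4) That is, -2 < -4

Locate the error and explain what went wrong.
Step 2: Multiply both sides by -1: -2 < -4

Step 2 multiplies both sides by -1 but fails to reverse the inequality sign. When multiplying (or dividing) an inequality by a negative number, the direction must be reversed. Since 2 < 4, we should get -2 > -4, i.e., -2 > -4.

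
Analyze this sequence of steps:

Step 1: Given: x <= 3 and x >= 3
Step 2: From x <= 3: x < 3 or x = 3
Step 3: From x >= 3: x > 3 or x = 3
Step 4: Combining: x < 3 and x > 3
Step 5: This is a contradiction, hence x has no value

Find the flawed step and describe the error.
Step 4: Combining: x < 3 and x > 3

Step 4 incorrectly combines the conditions. From x <= 3 and x >= 3, the intersection is x = 3. The error treats the 'or' cases as 'and' requirements. The correct conclusion is that x = 3 is the unique solution, not that no solution exists.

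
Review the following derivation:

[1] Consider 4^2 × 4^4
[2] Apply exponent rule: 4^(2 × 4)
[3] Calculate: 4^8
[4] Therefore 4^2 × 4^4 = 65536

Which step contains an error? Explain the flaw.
Step 2: Apply exponent rule: 4^(2 × 4)

Step 2 incorrectly states that a^b × a^c = a^(b×c). The correct rule is a^b × a^c = a^(b+c). The actual value is 4^2 × 4^4 = 4^6 = 4096, not 4^8 = 65536.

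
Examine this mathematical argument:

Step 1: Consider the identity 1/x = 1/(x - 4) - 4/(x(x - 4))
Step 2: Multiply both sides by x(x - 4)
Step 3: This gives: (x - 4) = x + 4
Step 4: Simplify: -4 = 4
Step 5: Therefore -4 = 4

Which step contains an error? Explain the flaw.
Step 3: This gives: (x - 4) = x + 4

Step 3 makes a sign error when clearing denominators. Multiplying -4/(x(x - 4)) by x(x - 4) gives -4, not +4. The correct result is (x - 4) = x - 4, which is trivially true, not (x - 4) = x + 4. (Step 1 is a valid identity: 1/(x - 4) - 4/(x(x - 4)) = (x - 4)/(x(x - 4)) = 1/x.)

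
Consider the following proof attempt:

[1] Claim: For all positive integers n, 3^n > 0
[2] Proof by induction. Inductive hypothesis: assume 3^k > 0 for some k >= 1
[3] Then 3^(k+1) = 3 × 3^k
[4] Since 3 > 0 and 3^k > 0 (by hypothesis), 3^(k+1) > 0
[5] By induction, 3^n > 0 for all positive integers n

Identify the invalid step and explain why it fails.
Step 5: By induction, 3^n > 0 for all positive integers n

Step 5 concludes the proof by induction, but no base case was ever established. A valid induction proof requires: (1) a base case proving 3^1 > 0, and (2) an inductive step showing IF 3^k > 0 THEN 3^(k+1) > 0. Steps 2-4 correctly establish the inductive step, but without the base case the conclusion in step 5 does not follow.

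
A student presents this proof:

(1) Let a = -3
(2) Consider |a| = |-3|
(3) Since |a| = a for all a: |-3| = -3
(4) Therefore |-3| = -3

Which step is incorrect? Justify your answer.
Step 3: Since |a| = a for all a: |-3| = -3

Step 3 incorrectly states that |a| = a for all a. The correct definition is |a| = a when a >= 0, and |a| = -a when a < 0. Since -3 < 0, we have |-3| = -(-3) = 3, not -3.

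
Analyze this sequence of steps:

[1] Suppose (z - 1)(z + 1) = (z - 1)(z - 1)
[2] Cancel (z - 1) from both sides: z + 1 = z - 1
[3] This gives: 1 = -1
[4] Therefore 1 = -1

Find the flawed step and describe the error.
Step 2: Cancel (z - 1) from both sides: z + 1 = z - 1

Step 2 cancels (z - 1) from both sides. This is only valid if (z - 1) ≠ 0, i.e., z ≠ 1. When z = 1, both sides equal zero regardless of the other factors. The correct approach requires considering z = 1 as a separate case.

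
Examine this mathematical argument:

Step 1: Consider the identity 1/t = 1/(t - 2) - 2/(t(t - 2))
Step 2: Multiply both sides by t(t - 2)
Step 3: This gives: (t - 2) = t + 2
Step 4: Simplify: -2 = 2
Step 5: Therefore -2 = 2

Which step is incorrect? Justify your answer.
Step 3: This gives: (t - 2) = t + 2

Step 3 makes a sign error when clearing denominators. Multiplying -2/(t(t - 2)) by t(t - 2) gives -2, not +2. The correct result is (t - 2) = t - 2, which is trivially true, not (t - 2) = t + 2. (Step 1 is a valid identity: 1/(t - 2) - 2/(t(t - 2)) = (t - 2)/(t(t - 2)) = 1/t.)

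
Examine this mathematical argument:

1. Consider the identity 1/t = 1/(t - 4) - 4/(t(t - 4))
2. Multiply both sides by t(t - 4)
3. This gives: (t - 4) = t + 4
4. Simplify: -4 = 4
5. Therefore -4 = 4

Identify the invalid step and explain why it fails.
Step 3: This gives: (t - 4) = t + 4

Step 3 makes a sign error when clearing denominators. Multiplying -4/(t(t - 4)) by t(t - 4) gives -4, not +4. The correct result is (t - 4) = t - 4, which is trivially true, not (t - 4) = t + 4. (Step 1 is a valid identity: 1/(t - 4) - 4/(t(t - 4)) = (t - 4)/(t(t - 4)) = 1/t.)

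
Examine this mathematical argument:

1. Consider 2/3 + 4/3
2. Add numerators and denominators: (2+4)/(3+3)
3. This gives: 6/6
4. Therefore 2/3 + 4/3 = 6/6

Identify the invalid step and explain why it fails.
Step 2: Add numerators and denominators: (2+4)/(3+3)

Step 2 incorrectly adds fractions by separately adding numerators and denominators. This is wrong. The correct method requires a common denominator: 2/3 + 4/3 = (2×3 + 4×3)/(3×3) = 18/9 = 2. The method used gives 6/6, which is different.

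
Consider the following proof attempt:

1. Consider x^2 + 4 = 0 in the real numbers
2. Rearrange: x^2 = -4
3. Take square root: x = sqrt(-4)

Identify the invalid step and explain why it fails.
Step 3: Take square root: x = sqrt(-4)

Step 3 takes the square root of -4, which is negative. In the real number system, the square root of a negative number is undefined. The equation x^2 + 4 = 0 has no real solutions. Square roots of negative numbers only exist in the complex numbers.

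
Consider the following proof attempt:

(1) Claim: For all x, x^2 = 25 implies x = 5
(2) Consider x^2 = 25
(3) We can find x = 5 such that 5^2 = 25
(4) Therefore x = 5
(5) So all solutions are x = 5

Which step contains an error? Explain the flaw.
Step 4: Therefore x = 5

Step 4 incorrectly concludes that x = 5 is the only solution. The proof shows that x = 5 is A solution (existence), but does not show it is the ONLY solution (uniqueness). In fact, x = -5 is also a solution since (-5)^2 = 25. Finding one solution doesn't prove there are no others.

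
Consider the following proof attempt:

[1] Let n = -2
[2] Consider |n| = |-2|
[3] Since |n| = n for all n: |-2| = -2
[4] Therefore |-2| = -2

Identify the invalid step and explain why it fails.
Step 3: Since |n| = n for all n: |-2| = -2

Step 3 incorrectly states that |n| = n for all n. The correct definition is |n| = n when n >= 0, and |n| = -n when n < 0. Since -2 < 0, we have |-2| = -(-2) = 2, not -2.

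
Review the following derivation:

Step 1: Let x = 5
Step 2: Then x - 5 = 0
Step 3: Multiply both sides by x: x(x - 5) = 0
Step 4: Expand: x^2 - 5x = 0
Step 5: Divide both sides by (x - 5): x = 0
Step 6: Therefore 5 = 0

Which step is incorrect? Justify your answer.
Step 5: Divide both sides by (x - 5): x = 0

Step 5 divides both sides by (x - 5). However, since x = 5, we have (x - 5) = 0. Division by zero is undefined, making this step invalid.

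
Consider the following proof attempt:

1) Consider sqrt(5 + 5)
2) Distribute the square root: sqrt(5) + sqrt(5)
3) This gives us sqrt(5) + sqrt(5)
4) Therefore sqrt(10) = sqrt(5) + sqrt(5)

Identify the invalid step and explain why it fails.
Step 2: Distribute the square root: sqrt(5) + sqrt(5)

Step 2 incorrectly 'distributes' the square root over addition. The square root function does not distribute: sqrt(a + b) ≠ sqrt(a) + sqrt(b). In fact, sqrt(5 + 5) = sqrt(10) ≈ 3.1623, while sqrt(5) + sqrt(5) ≈ 4.4721.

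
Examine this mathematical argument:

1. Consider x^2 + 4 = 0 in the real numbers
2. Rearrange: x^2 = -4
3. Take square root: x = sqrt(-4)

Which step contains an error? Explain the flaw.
Step 3: Take square root: x = sqrt(-4)

Step 3 takes the square root of -4, which is negative. In the real number system, the square root of a negative number is undefined. The equation x^2 + 4 = 0 has no real solutions. Square roots of negative numbers only exist in the complex numbers.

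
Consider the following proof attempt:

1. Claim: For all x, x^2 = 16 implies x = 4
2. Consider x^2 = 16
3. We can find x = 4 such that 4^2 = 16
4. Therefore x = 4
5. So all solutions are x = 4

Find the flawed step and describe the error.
Step 4: Therefore x = 4

Step 4 incorrectly concludes that x = 4 is the only solution. The proof shows that x = 4 is A solution (existence), but does not show it is the ONLY solution (uniqueness). In fact, x = -4 is also a solution since (-4)^2 = 16. Finding one solution doesn't prove there are no others.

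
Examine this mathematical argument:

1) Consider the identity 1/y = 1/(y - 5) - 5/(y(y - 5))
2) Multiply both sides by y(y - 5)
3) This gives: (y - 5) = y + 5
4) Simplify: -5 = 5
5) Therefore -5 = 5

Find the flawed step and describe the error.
Step 3: This gives: (y - 5) = y + 5

Step 3 makes a sign error when clearing denominators. Multiplying -5/(y(y - 5)) by y(y - 5) gives -5, not +5. The correct result is (y - 5) = y - 5, which is trivially true, not (y - 5) = y + 5. (Step 1 is a valid identity: 1/(y - 5) - 5/(y(y - 5)) = (y - 5)/(y(y - 5)) = 1/y.)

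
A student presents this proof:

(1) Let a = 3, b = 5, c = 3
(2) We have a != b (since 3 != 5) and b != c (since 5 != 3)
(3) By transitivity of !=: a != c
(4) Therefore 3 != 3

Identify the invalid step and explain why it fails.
Step 3: By transitivity of !=: a != c

Step 3 incorrectly applies transitivity to the '!=' relation. Transitivity states: if a R b and b R c, then a R c. However, '!=' is not transitive. Counterexample: 3 != 5 and 5 != 3, but 3 = 3 (both equal 3). Transitivity holds for relations like <, <=, =, but not for !=.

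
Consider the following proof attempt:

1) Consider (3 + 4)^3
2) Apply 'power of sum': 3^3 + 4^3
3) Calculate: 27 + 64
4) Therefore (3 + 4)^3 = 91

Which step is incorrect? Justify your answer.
Step 2: Apply 'power of sum': 3^3 + 4^3

Step 2 incorrectly applies a non-existent rule '(a+b)^n = a^n + b^n'. This is false in general. The correct expansion uses the binomial theorem. The actual value is (3 + 4)^3 = 7^3 = 343, not 91.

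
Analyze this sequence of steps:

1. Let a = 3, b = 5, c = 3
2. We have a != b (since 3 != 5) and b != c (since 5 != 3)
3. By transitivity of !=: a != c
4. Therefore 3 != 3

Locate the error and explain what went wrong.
Step 3: By transitivity of !=: a != c

Step 3 incorrectly applies transitivity to the '!=' relation. Transitivity states: if a R b and b R c, then a R c. However, '!=' is not transitive. Counterexample: 3 != 5 and 5 != 3, but 3 = 3 (both equal 3). Transitivity holds for relations like <, <=, =, but not for !=.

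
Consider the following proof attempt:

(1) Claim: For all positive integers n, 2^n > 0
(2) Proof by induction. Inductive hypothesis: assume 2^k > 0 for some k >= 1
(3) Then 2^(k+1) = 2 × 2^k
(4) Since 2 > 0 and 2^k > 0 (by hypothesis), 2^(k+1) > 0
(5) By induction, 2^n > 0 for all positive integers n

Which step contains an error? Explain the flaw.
Step 5: By induction, 2^n > 0 for all positive integers n

Step 5 concludes the proof by induction, but no base case was ever established. A valid induction proof requires: (1) a base case proving 2^1 > 0, and (2) an inductive step showing IF 2^k > 0 THEN 2^(k+1) > 0. Steps 2-4 correctly establish the inductive step, but without the base case the conclusion in step 5 does not follow.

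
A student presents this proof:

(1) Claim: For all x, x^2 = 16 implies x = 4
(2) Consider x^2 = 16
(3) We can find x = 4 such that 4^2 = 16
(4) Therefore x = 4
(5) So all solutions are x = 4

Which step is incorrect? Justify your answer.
Step 4: Therefore x = 4

Step 4 incorrectly concludes that x = 4 is the only solution. The proof shows that x = 4 is A solution (existence), but does not show it is the ONLY solution (uniqueness). In fact, x = -4 is also a solution since (-4)^2 = 16. Finding one solution doesn't prove there are no others.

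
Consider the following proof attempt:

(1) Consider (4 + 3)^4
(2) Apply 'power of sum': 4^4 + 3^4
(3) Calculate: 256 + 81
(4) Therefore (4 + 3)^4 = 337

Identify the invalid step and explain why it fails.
Step 2: Apply 'power of sum': 4^4 + 3^4

Step 2 incorrectly applies a non-existent rule '(a+b)^n = a^n + b^n'. This is false in general. The correct expansion uses the binomial theorem. The actual value is (4 + 3)^4 = 7^4 = 2401, not 337.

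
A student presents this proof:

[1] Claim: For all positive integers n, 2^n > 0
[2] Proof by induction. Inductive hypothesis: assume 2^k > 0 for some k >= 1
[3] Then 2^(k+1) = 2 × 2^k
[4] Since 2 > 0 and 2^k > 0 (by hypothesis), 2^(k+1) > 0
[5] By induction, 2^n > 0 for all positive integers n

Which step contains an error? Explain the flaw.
Step 5: By induction, 2^n > 0 for all positive integers n

Step 5 concludes the proof by induction, but no base case was ever established. A valid induction proof requires: (1) a base case proving 2^1 > 0, and (2) an inductive step showing IF 2^k > 0 THEN 2^(k+1) > 0. Steps 2-4 correctly establish the inductive step, but without the base case the conclusion in step 5 does not follow.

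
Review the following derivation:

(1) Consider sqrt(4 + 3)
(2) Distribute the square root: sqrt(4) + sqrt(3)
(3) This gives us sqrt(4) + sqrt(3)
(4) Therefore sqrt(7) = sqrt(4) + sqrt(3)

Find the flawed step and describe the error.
Step 2: Distribute the square root: sqrt(4) + sqrt(3)

Step 2 incorrectly 'distributes' the square root over addition. The square root function does not distribute: sqrt(a + b) ≠ sqrt(a) + sqrt(b). In fact, sqrt(4 + 3) = sqrt(7) ≈ 2.6458, while sqrt(4) + sqrt(3) ≈ 3.7321.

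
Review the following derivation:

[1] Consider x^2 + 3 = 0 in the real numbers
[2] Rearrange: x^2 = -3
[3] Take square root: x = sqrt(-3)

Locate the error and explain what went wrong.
Step 3: Take square root: x = sqrt(-3)

Step 3 takes the square root of -3, which is negative. In the real number system, the square root of a negative number is undefined. The equation x^2 + 3 = 0 has no real solutions. Square roots of negative numbers only exist in the complex numbers.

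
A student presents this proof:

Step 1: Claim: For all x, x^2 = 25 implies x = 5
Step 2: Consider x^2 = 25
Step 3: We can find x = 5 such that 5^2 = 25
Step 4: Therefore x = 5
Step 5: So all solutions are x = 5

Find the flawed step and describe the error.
Step 4: Therefore x = 5

Step 4 incorrectly concludes that x = 5 is the only solution. The proof shows that x = 5 is A solution (existence), but does not show it is the ONLY solution (uniqueness). In fact, x = -5 is also a solution since (-5)^2 = 25. Finding one solution doesn't prove there are no others.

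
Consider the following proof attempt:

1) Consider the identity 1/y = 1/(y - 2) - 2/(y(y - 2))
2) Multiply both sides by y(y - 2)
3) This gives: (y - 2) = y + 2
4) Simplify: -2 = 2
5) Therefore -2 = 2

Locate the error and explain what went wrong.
Step 3: This gives: (y - 2) = y + 2

Step 3 makes a sign error when clearing denominators. Multiplying -2/(y(y - 2)) by y(y - 2) gives -2, not +2. The correct result is (y - 2) = y - 2, which is trivially true, not (y - 2) = y + 2. (Step 1 is a valid identity: 1/(y - 2) - 2/(y(y - 2)) = (y - 2)/(y(y - 2)) = 1/y.)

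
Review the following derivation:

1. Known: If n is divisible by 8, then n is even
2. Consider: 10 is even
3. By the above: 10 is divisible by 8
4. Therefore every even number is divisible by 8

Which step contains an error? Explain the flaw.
Step 3: By the above: 10 is divisible by 8

Step 3 commits the fallacy of affirming the consequent. The known fact 'divisible by 8 → even' does NOT imply 'even → divisible by 8'. That would be the converse, which is false. For example, 10 is even but 10 ÷ 8 = 1.25, which is not an integer.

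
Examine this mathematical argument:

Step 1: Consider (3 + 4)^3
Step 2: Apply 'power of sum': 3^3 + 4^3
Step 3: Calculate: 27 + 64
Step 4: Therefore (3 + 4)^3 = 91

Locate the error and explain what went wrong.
Step 2: Apply 'power of sum': 3^3 + 4^3

Step 2 incorrectly applies a non-existent rule '(a+b)^n = a^n + b^n'. This is false in general. The correct expansion uses the binomial theorem. The actual value is (3 + 4)^3 = 7^3 = 343, not 91.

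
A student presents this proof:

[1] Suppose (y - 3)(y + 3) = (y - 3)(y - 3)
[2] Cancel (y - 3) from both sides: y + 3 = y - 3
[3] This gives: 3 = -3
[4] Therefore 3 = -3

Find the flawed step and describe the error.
Step 2: Cancel (y - 3) from both sides: y + 3 = y - 3

Step 2 cancels (y - 3) from both sides. This is only valid if (y - 3) ≠ 0, i.e., y ≠ 3. When y = 3, both sides equal zero regardless of the other factors. The correct approach requires considering y = 3 as a separate case.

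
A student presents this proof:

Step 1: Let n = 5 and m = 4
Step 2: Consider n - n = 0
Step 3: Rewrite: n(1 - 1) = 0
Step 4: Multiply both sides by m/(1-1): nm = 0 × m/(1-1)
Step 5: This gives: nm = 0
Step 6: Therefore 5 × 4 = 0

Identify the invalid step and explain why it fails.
Step 4: Multiply both sides by m/(1-1): nm = 0 × m/(1-1)

Step 4 multiplies both sides by m/(1-1). However, 1-1 = 0, so this is multiplication by m/0, which is undefined. We cannot multiply by an undefined expression.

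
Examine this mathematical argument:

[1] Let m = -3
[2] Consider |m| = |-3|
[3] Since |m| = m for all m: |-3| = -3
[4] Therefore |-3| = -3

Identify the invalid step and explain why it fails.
Step 3: Since |m| = m for all m: |-3| = -3

Step 3 incorrectly states that |m| = m for all m. The correct definition is |m| = m when m >= 0, and |m| = -m when m < 0. Since -3 < 0, we have |-3| = -(-3) = 3, not -3.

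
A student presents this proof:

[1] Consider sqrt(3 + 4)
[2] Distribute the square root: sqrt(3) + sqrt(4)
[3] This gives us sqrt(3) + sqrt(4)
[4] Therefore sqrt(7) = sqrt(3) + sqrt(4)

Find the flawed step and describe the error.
Step 2: Distribute the square root: sqrt(3) + sqrt(4)

Step 2 incorrectly 'distributes' the square root over addition. The square root function does not distribute: sqrt(a + b) ≠ sqrt(a) + sqrt(b). In fact, sqrt(3 + 4) = sqrt(7) ≈ 2.6458, while sqrt(3) + sqrt(4) ≈ 3.7321.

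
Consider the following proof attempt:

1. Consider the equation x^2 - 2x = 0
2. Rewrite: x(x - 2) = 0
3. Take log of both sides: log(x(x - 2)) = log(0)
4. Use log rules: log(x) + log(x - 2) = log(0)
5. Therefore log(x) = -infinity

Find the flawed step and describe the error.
Step 3: Take log of both sides: log(x(x - 2)) = log(0)

Step 3 takes the logarithm of both sides, resulting in log(0) on the right side. The logarithm is only defined for positive numbers; log(0) is undefined (approaches negative infinity). This operation is invalid.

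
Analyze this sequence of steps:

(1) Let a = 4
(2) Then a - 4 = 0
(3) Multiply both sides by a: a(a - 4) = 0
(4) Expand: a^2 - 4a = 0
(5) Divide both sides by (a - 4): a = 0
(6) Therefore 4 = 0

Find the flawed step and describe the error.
Step 5: Divide both sides by (a - 4): a = 0

Step 5 divides both sides by (a - 4). However, since a = 4, we have (a - 4) = 0. Division by zero is undefined, making this step invalid.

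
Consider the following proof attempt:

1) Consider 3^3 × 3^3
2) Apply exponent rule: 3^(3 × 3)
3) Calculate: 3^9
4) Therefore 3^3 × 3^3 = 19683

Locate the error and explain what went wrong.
Step 2: Apply exponent rule: 3^(3 × 3)

Step 2 incorrectly states that a^b × a^c = a^(b×c). The correct rule is a^b × a^c = a^(b+c). The actual value is 3^3 × 3^3 = 3^6 = 729, not 3^9 = 19683.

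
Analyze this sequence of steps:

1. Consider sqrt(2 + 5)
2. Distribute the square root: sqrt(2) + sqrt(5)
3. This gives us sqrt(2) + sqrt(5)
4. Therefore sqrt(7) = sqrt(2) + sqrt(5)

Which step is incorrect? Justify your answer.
Step 2: Distribute the square root: sqrt(2) + sqrt(5)

Step 2 incorrectly 'distributes' the square root over addition. The square root function does not distribute: sqrt(a + b) ≠ sqrt(a) + sqrt(b). In fact, sqrt(2 + 5) = sqrt(7) ≈ 2.6458, while sqrt(2) + sqrt(5) ≈ 3.6503.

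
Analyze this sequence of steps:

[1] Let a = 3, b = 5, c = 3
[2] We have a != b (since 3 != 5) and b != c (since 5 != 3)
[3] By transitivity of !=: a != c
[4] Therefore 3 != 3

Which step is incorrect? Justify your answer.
Step 3: By transitivity of !=: a != c

Step 3 incorrectly applies transitivity to the '!=' relation. Transitivity states: if a R b and b R c, then a R c. However, '!=' is not transitive. Counterexample: 3 != 5 and 5 != 3, but 3 = 3 (both equal 3). Transitivity holds for relations like <, <=, =, but not for !=.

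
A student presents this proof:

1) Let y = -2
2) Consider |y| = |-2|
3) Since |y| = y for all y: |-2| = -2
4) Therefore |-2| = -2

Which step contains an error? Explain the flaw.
Step 3: Since |y| = y for all y: |-2| = -2

Step 3 incorrectly states that |y| = y for all y. The correct definition is |y| = y when y >= 0, and |y| = -y when y < 0. Since -2 < 0, we have |-2| = -(-2) = 2, not -2.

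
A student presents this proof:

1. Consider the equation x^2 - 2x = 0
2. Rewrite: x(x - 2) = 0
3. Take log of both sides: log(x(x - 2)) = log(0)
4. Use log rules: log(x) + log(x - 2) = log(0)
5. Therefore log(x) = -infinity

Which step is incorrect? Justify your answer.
Step 3: Take log of both sides: log(x(x - 2)) = log(0)

Step 3 takes the logarithm of both sides, resulting in log(0) on the right side. The logarithm is only defined for positive numbers; log(0) is undefined (approaches negative infinity). This operation is invalid.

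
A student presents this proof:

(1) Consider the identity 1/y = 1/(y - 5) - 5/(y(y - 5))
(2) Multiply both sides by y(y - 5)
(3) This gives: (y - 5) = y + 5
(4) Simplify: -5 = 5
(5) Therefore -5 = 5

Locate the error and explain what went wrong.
Step 3: This gives: (y - 5) = y + 5

Step 3 makes a sign error when clearing denominators. Multiplying -5/(y(y - 5)) by y(y - 5) gives -5, not +5. The correct result is (y - 5) = y - 5, which is trivially true, not (y - 5) = y + 5. (Step 1 is a valid identity: 1/(y - 5) - 5/(y(y - 5)) = (y - 5)/(y(y - 5)) = 1/y.)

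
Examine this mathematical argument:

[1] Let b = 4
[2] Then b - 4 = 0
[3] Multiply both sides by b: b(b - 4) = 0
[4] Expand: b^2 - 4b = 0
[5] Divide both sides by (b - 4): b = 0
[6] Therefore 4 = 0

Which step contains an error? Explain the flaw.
Step 5: Divide both sides by (b - 4): b = 0

Step 5 divides both sides by (b - 4). However, since b = 4, we have (b - 4) = 0. Division by zero is undefined, making this step invalid.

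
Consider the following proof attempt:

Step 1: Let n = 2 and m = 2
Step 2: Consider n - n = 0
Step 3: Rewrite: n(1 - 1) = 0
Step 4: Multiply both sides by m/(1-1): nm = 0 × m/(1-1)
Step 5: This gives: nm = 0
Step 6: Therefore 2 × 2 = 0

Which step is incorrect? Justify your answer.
Step 4: Multiply both sides by m/(1-1): nm = 0 × m/(1-1)

Step 4 multiplies both sides by m/(1-1). However, 1-1 = 0, so this is multiplication by m/0, which is undefined. We cannot multiply by an undefined expression.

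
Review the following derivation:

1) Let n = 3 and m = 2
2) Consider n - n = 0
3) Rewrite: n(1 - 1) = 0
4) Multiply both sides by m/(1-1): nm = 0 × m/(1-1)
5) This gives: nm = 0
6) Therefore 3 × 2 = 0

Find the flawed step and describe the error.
Step 4: Multiply both sides by m/(1-1): nm = 0 × m/(1-1)

Step 4 multiplies both sides by m/(1-1). However, 1-1 = 0, so this is multiplication by m/0, which is undefined. We cannot multiply by an undefined expression.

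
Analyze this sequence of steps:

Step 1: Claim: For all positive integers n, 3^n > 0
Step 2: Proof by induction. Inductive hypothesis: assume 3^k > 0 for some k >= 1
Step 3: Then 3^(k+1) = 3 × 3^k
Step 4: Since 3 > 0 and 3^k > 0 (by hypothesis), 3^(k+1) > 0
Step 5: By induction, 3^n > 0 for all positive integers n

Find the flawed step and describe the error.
Step 5: By induction, 3^n > 0 for all positive integers n

Step 5 concludes the proof by induction, but no base case was ever established. A valid induction proof requires: (1) a base case proving 3^1 > 0, and (2) an inductive step showing IF 3^k > 0 THEN 3^(k+1) > 0. Steps 2-4 correctly establish the inductive step, but without the base case the conclusion in step 5 does not follow.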